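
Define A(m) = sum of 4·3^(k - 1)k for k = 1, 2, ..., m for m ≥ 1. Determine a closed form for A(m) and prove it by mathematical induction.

A(m) = 3^m(2m - 1) + 1

We claim A(m) = 3^m(2m - 1) + 1 for all m ≥ 1.
Base case (m = 1): A(1) = 4, and the closed form gives 4. They agree.
Inductive step: suppose the statement holds for some k ≥ 1, so A(k) = 3^k(2k - 1) + 1.
Then A(k+1) = A(k) + (4·3^k(k + 1)) = (3^k(2k - 1) + 1) + (4·3^k(k + 1)).
Simplifying, A(k+1) = 6·3^k·k + 3·3^k + 1 = 3^(k+1)(2(k+1) - 1) + 1,
which is the closed form with m = k+1.
By the principle of mathematical induction, the result holds for all m ≥ 1.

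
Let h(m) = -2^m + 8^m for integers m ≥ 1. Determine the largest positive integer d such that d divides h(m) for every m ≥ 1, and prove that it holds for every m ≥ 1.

d = 6

Computing the first values: h(1) = 6 and h(2) = 60; gcd(6, 60) = 6, so d ≤ 6.
We prove 6 | -2^m + 8^m for all m ≥ 1 by induction on m.
Base step (m = 1): h(1) = 6 = 6·(1), so 6 | h(1).
Inductive step: suppose the statement holds for some k ≥ 1, i.e. 6 | h(k). Then
8^{k+1} − 2^{k+1} = 8·8^k − 2·2^k = 8·(8^k − 2^k) + (6)·2^k. The first term is divisible by 6 by the inductive hypothesis, and the second term (6)·2^k is divisible by 6 since 6 | 6. Hence 6 | h(k+1).
This completes the induction.
Therefore the largest such d is 6.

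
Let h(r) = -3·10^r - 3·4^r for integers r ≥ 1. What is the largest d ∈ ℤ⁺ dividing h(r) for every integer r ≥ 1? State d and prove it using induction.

Computing the first values: h(1) = -42 and h(2) = -348; gcd(-42, -348) = 6, so d ≤ 6.
We prove 6 | -3·10^r - 3·4^r for all r ≥ 1 by induction on r.
When r = 1: h(1) = -42 = 6·(-7), so 6 | h(1).
Inductive step: assume the claim holds for r = k, i.e. 6 | h(k). Then
h(k+1) − 10·h(k) = (-3·10^(k+1) - 3·4^(k+1)) − 10·(-3·10^k - 3·4^k) = (-3)·4^k·(4 − 10) = (18)·4^k. Since 6 | h(k) by the inductive hypothesis, 6 | 10·h(k); and 6 | 18 since 18 = 6·3. Therefore 6 | h(k+1).
Hence, by induction on r, the claim holds for every r ≥ 1.
Therefore the largest such d is 6.

d = 6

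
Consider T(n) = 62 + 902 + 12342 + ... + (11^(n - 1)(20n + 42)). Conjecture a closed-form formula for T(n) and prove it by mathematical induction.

We claim T(n) = 2·11^n(n + 2) - 4 for all n ≥ 1.
When n = 1: T(1) = 62, and the closed form gives 62. They agree.
For the inductive step, assume it holds for an arbitrary m ≥ 1, so T(m) = 2·11^m(m + 2) - 4.
Then T(m+1) = T(m) + (11^m(20m + 62)) = (2·11^m(m + 2) - 4) + (11^m(20m + 62)).
Simplifying, T(m+1) = 22·11^m·m + 66·11^m - 4 = 2·11^(m+1)((m+1) + 2) - 4,
which is the closed form with n = m+1.
By induction, the statement is established for all n ≥ 1.

T(n) = 2·11^n(n + 2) - 4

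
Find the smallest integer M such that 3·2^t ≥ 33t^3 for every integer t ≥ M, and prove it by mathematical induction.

M = 16

At t = 15: 98304 < 111375, so the inequality fails and M ≥ 16. We prove 3·2^t ≥ 33t^3 for all t ≥ 16.
When t = 16: 3·2^t = 196608 and 33t^3 = 135168, so 196608 ≥ 135168.
For the inductive step, assume it holds for an arbitrary p ≥ 16, so 3·2^p ≥ 33p^3.
Then 3·2^(p + 1) = 2·(3·2^p) ≥ 2·(33p^3).
Also, for p ≥ 16 we have 2·(33p^3) ≥ 33(p+1)^3, since 2 ≥ (1 + 1/p)^3 for all p ≥ 16.
Combining, 3·2^(p + 1) ≥ 33(p+1)^3.
By the principle of mathematical induction, the result holds for all t ≥ 16.
Hence the smallest such M is 16.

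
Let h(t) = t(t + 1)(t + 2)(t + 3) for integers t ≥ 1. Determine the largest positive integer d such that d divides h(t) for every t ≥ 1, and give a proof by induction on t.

Computing the first values: h(1) = 24 and h(2) = 120; gcd(24, 120) = 24, so d ≤ 24.
We prove 24 | t(t + 1)(t + 2)(t + 3) for all t ≥ 1 by induction on t.
When t = 1: h(1) = 24 = 24·(1), so 24 | h(1).
Inductive step: suppose the statement holds for some p ≥ 1, i.e. 24 | h(p). Then
h(p+1) − h(p) = (p+1)·(p+2)·(p+3)·(p+4) − p·(p+1)·(p+2)·(p+3) = (p+1)·(p+2)·(p+3)·[(p+4) − p] = 4·(p+1)·(p+2)·(p+3). The product of 3 consecutive integers is divisible by (3)! = 6, so h(p+1) − h(p) is divisible by 4·6 = 24. By the inductive hypothesis 24 | h(p), hence 24 | h(p+1).
This completes the induction.
Therefore the largest such d is 24.

d = 24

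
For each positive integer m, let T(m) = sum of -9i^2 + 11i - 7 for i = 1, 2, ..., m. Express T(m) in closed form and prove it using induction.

We claim T(m) = -m(3m^2 - m + 3) for all m ≥ 1.
When m = 1: T(1) = -5, and the closed form gives -5. They agree.
Inductive step: suppose the statement holds for some i ≥ 1, so T(i) = i(-3i^2 + i - 3).
Then T(i+1) = T(i) + (11i - 9(i + 1)^2 + 4) = (i(-3i^2 + i - 3)) + (11i - 9(i + 1)^2 + 4).
Simplifying, T(i+1) = -(i + 1)(3i^2 + 5i + 5) = -(i+1)(3(i+1)^2 - (i+1) + 3),
which is the closed form with m = i+1.
By induction, the statement is established for all m ≥ 1.

T(m) = -m(3m^2 - m + 3)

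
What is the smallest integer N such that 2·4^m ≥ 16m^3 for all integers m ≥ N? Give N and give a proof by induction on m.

At m = 4: 512 < 1024, so the inequality fails and N ≥ 5. We prove 2·4^m ≥ 16m^3 for all m ≥ 5.
When m = 5: 2·4^m = 2048 and 16m^3 = 2000, so 2048 ≥ 2000.
Inductive step: suppose the statement holds for some p ≥ 5, so 2·4^p ≥ 16p^3.
Then 2·4^(p + 1) = 4·(2·4^p) ≥ 4·(16p^3).
Also, for p ≥ 5 we have 4·(16p^3) ≥ 16(p+1)^3, since 4 ≥ (1 + 1/p)^3 for all p ≥ 5.
Combining, 2·4^(p + 1) ≥ 16(p+1)^3.
By induction, the statement is established for all m ≥ 5.
Hence the smallest such N is 5.

N = 5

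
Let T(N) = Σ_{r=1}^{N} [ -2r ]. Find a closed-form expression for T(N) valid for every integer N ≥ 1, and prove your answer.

We claim T(N) = -N(N + 1) for all N ≥ 1.
Base step (N = 1): T(1) = -2, and the closed form gives -2. They agree.
Suppose the result is true for N = r, so T(r) = r(-r - 1).
Then T(r+1) = T(r) + (-2r - 2) = (r(-r - 1)) + (-2r - 2).
Simplifying, T(r+1) = -(r + 1)(r + 2) = -(r+1)((r+1) + 1),
which is the closed form with N = r+1.
By the principle of mathematical induction, the result holds for all N ≥ 1.

T(N) = -N(N + 1)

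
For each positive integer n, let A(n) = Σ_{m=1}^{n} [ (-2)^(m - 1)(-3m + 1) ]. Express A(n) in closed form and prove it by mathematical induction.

We claim A(n) = (-2)^n·n for all n ≥ 1.
When n = 1: A(1) = -2, and the closed form gives -2. They agree.
Inductive step: assume the claim holds for n = m, so A(m) = (-2)^m·m.
Then A(m+1) = A(m) + ((-2)^m(-3m - 2)) = ((-2)^m·m) + ((-2)^m(-3m - 2)).
Simplifying, A(m+1) = (-2)^(m + 1)(m + 1) = (-2)^(m+1)·(m+1),
which is the closed form with n = m+1.
This completes the induction.

A(n) = (-2)^n·n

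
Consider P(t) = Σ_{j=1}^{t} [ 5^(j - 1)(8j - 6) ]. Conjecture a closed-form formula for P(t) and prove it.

We claim P(t) = 2·5^t(t - 1) + 2 for all t ≥ 1.
For the base case t = 1: P(1) = 2, and the closed form gives 2. They agree.
For the inductive step, assume it holds for an arbitrary j ≥ 1, so P(j) = 2·5^j(j - 1) + 2.
Then P(j+1) = P(j) + (5^j(8j + 2)) = (2·5^j(j - 1) + 2) + (5^j(8j + 2)).
Simplifying, P(j+1) = 10·5^j·j + 2 = 2·5^(j+1)((j+1) - 1) + 2,
which is the closed form with t = j+1.
This completes the induction.

P(t) = 2·5^t(t - 1) + 2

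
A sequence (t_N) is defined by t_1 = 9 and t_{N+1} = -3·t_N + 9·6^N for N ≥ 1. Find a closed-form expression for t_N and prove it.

Computing the first terms: t_1 = 9, t_2 = 27, t_3 = 243. This suggests t_N = -(-3)^N + 6^N.
Base step (N = 1): the formula gives 9 = 9 = t_1.
Inductive step: assume the claim holds for N = m, so t_m = -(-3)^m + 6^m.
Then t_{m+1} = -3·t_m + 9·6^m = -3·(-(-3)^m + 6^m) + 9·6^m = -(-3)^(m + 1) + 6^(m + 1),
which is the claimed formula at N = m+1.
Hence, by induction on N, the claim holds for every N ≥ 1.

t_N = -(-3)^N + 6^N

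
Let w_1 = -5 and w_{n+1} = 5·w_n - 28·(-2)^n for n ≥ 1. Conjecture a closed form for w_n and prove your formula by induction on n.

w_n = (-2)^(n + 2) + 3·5^(n - 1)

Computing the first terms: w_1 = -5, w_2 = 31, w_3 = 43. This suggests w_n = (-2)^(n + 2) + 3·5^(n - 1).
Base step (n = 1): the formula gives -5 = -5 = w_1.
Inductive step: suppose the statement holds for some i ≥ 1, so w_i = (-2)^(i + 2) + 3·5^(i - 1).
Then w_{i+1} = 5·w_i - 28·(-2)^i = 5·((-2)^(i + 2) + 3·5^(i - 1)) - 28·(-2)^i = (-2)^(i + 3) + 3·5^i = (-2)^((i+1) + 2) + 3·5^((i+1) - 1),
which is the claimed formula at n = i+1.
Hence, by induction on n, the claim holds for every n ≥ 1.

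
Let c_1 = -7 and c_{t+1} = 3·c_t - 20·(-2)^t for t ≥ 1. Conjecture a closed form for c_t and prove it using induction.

Computing the first terms: c_1 = -7, c_2 = 19, c_3 = -23. This suggests c_t = (-2)^(t + 2) + 3^(t - 1).
For the base case t = 1: the formula gives -7 = -7 = c_1.
For the inductive step, assume it holds for an arbitrary i ≥ 1, so c_i = (-2)^(i + 2) + 3^(i - 1).
Then c_{i+1} = 3·c_i - 20·(-2)^i = 3·((-2)^(i + 2) + 3^(i - 1)) - 20·(-2)^i = (-2)^(i + 3) + 3^i = (-2)^((i+1) + 2) + 3^((i+1) - 1),
which is the claimed formula at t = i+1.
By induction, the statement is established for all t ≥ 1.

c_t = (-2)^(t + 2) + 3^(t - 1)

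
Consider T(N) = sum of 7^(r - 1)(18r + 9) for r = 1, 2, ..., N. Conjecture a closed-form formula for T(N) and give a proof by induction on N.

We claim T(N) = 7^N(3N + 1) - 1 for all N ≥ 1.
Base case (N = 1): T(1) = 27, and the closed form gives 27. They agree.
Inductive step: suppose the statement holds for some r ≥ 1, so T(r) = 7^r(3r + 1) - 1.
Then T(r+1) = T(r) + (7^r(18r + 27)) = (7^r(3r + 1) - 1) + (7^r(18r + 27)).
Simplifying, T(r+1) = 21·7^r·r + 28·7^r - 1 = 7^(r+1)(3(r+1) + 1) - 1,
which is the closed form with N = r+1.
By the principle of mathematical induction, the result holds for all N ≥ 1.

T(N) = 7^N(3N + 1) - 1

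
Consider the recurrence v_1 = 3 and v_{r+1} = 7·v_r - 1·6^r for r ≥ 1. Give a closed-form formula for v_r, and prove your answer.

v_r = 6^r - 3·7^(r - 1)

Computing the first terms: v_1 = 3, v_2 = 15, v_3 = 69. This suggests v_r = 6^r - 3·7^(r - 1).
When r = 1: the formula gives 3 = 3 = v_1.
Inductive step: suppose the statement holds for some j ≥ 1, so v_j = 6^j - 3·7^(j - 1).
Then v_{j+1} = 7·v_j - 1·6^j = 7·(6^j - 3·7^(j - 1)) - 1·6^j = 6^(j + 1) - 3·7^j = 6^(j+1) - 3·7^((j+1) - 1),
which is the claimed formula at r = j+1.
This completes the induction.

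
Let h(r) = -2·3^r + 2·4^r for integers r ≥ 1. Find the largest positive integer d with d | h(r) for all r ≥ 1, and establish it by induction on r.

d = 2

Computing the first values: h(1) = 2 and h(2) = 14; gcd(2, 14) = 2, so d ≤ 2.
We prove 2 | -2·3^r + 2·4^r for all r ≥ 1 by induction on r.
For the base case r = 1: h(1) = 2 = 2·(1), so 2 | h(1).
Inductive step: assume the claim holds for r = k, i.e. 2 | h(k). Then
h(k+1) − 4·h(k) = (-2·3^(k+1) + 2·4^(k+1)) − 4·(-2·3^k + 2·4^k) = (-2)·3^k·(3 − 4) = (2)·3^k. Since 2 | h(k) by the inductive hypothesis, 2 | 4·h(k); and 2 | 2 since 2 = 2·1. Therefore 2 | h(k+1).
Hence, by induction on r, the claim holds for every r ≥ 1.
Therefore the largest such d is 2.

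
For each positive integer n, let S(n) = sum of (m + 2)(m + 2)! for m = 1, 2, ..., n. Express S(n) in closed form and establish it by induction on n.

We claim S(n) = (n + 3)! - 6 for all n ≥ 1.
Base case (n = 1): S(1) = 18, and the closed form gives 18. They agree.
For the inductive step, assume it holds for an arbitrary m ≥ 1, so S(m) = (m + 3)! - 6.
Then S(m+1) = S(m) + ((m + 3)(m + 3)!) = ((m + 3)! - 6) + ((m + 3)(m + 3)!).
Simplifying, S(m+1) = ((m+1) + 3)! - 6,
which is the closed form with n = m+1.
By the principle of mathematical induction, the result holds for all n ≥ 1.

S(n) = (n + 3)! - 6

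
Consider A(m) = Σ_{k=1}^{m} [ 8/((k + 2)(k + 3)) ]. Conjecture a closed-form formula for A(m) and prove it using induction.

We claim A(m) = 8m/(3(m + 3)) for all m ≥ 1.
Base case (m = 1): A(1) = 2/3, and the closed form gives 2/3. They agree.
For the inductive step, assume it holds for an arbitrary k ≥ 1, so A(k) = 8k/(3(k + 3)).
Then A(k+1) = A(k) + (8/((k + 3)(k + 4))) = (8k/(3(k + 3))) + (8/((k + 3)(k + 4))).
Simplifying, A(k+1) = 8(k + 1)/(3(k + 4)) = 8(k+1)/(3((k+1) + 3)),
which is the closed form with m = k+1.
This completes the induction.

A(m) = 8m/(3(m + 3))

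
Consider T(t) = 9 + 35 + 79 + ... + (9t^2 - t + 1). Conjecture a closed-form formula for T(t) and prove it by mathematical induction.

We claim T(t) = t(3t^2 + 4t + 2) for all t ≥ 1.
Base case (t = 1): T(1) = 9, and the closed form gives 9. They agree.
Inductive step: assume the claim holds for t = r, so T(r) = r(3r^2 + 4r + 2).
Then T(r+1) = T(r) + (-r + 9(r + 1)^2) = (r(3r^2 + 4r + 2)) + (-r + 9(r + 1)^2).
Simplifying, T(r+1) = (r + 1)(3r^2 + 10r + 9) = (r+1)(3(r+1)^2 + 4(r+1) + 2),
which is the closed form with t = r+1.
By induction, the statement is established for all t ≥ 1.

T(t) = t(3t^2 + 4t + 2)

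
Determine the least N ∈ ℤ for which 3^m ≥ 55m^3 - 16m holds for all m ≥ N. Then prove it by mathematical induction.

N = 10

At m = 9: 19683 < 39951, so the inequality fails and N ≥ 10. We prove 3^m ≥ 55m^3 - 16m for all m ≥ 10.
Base case (m = 10): 3^m = 59049 and 55m^3 - 16m = 54840, so 59049 ≥ 54840.
Inductive step: assume the claim holds for m = k, so 3^k ≥ 55k^3 - 16k.
Then 3^(k + 1) = 3·(3^k) ≥ 3·(55k^3 - 16k).
Also, for k ≥ 10 we have 3·(55k^3 - 16k) ≥ 55(k+1)^3 - 16(k+1), since 3·(55k^3 - 16k) − (55(k+1)^3 - 16(k+1)) = 110k^3 - 165k^2 - 197k - 39, which is nonnegative for all k ≥ 10.
Combining, 3^(k + 1) ≥ 55(k+1)^3 - 16(k+1).
By the principle of mathematical induction, the result holds for all m ≥ 10.
Hence the smallest such N is 10.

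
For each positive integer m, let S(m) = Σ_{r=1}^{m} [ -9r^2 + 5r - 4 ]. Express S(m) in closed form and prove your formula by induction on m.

S(m) = -m(3m^2 + 2m + 3)

We claim S(m) = -m(3m^2 + 2m + 3) for all m ≥ 1.
When m = 1: S(1) = -8, and the closed form gives -8. They agree.
Inductive step: assume the claim holds for m = r, so S(r) = r(-3r^2 - 2r - 3).
Then S(r+1) = S(r) + (5r - 9(r + 1)^2 + 1) = (r(-3r^2 - 2r - 3)) + (5r - 9(r + 1)^2 + 1).
Simplifying, S(r+1) = -(r + 1)(3r^2 + 8r + 8) = -(r+1)(3(r+1)^2 + 2(r+1) + 3),
which is the closed form with m = r+1.
This completes the induction.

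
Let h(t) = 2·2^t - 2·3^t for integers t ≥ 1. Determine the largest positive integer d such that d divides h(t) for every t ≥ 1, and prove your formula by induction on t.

Computing the first values: h(1) = -2 and h(2) = -10; gcd(-2, -10) = 2, so d ≤ 2.
We prove 2 | 2·2^t - 2·3^t for all t ≥ 1 by induction on t.
For the base case t = 1: h(1) = -2 = 2·(-1), so 2 | h(1).
For the inductive step, assume it holds for an arbitrary k ≥ 1, i.e. 2 | h(k). Then
h(k+1) − 3·h(k) = (2·2^(k+1) - 2·3^(k+1)) − 3·(2·2^k - 2·3^k) = (2)·2^k·(2 − 3) = (-2)·2^k. Since 2 | h(k) by the inductive hypothesis, 2 | 3·h(k); and 2 | -2 since -2 = 2·-1. Therefore 2 | h(k+1).
This completes the induction.
Therefore the largest such d is 2.

d = 2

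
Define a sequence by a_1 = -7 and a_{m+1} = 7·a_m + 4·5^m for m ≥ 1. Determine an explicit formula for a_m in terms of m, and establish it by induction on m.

Computing the first terms: a_1 = -7, a_2 = -29, a_3 = -103. This suggests a_m = -2·5^m + 3·7^(m - 1).
Base case (m = 1): the formula gives -7 = -7 = a_1.
Inductive step: assume the claim holds for m = r, so a_r = -2·5^r + 3·7^(r - 1).
Then a_{r+1} = 7·a_r + 4·5^r = 7·(-2·5^r + 3·7^(r - 1)) + 4·5^r = -2·5^(r + 1) + 3·7^r = -2·5^(r+1) + 3·7^((r+1) - 1),
which is the claimed formula at m = r+1.
Hence, by induction on m, the claim holds for every m ≥ 1.

a_m = -2·5^m + 3·7^(m - 1)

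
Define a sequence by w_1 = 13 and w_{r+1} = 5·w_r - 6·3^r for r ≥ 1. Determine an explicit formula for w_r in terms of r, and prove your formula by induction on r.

Computing the first terms: w_1 = 13, w_2 = 47, w_3 = 181. This suggests w_r = 3^(r + 1) + 4·5^(r - 1).
Base case (r = 1): the formula gives 13 = 13 = w_1.
Inductive step: assume the claim holds for r = m, so w_m = 3^(m + 1) + 4·5^(m - 1).
Then w_{m+1} = 5·w_m - 6·3^m = 5·(3^(m + 1) + 4·5^(m - 1)) - 6·3^m = 3^(m + 2) + 4·5^m = 3^((m+1) + 1) + 4·5^((m+1) - 1),
which is the claimed formula at r = m+1.
By the principle of mathematical induction, the result holds for all r ≥ 1.

w_r = 3^(r + 1) + 4·5^(r - 1)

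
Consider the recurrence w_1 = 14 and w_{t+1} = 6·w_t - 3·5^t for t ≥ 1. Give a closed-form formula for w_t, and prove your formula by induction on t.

w_t = 3·5^t - 6^(t - 1)

Computing the first terms: w_1 = 14, w_2 = 69, w_3 = 339. This suggests w_t = 3·5^t - 6^(t - 1).
Base step (t = 1): the formula gives 14 = 14 = w_1.
Suppose the result is true for t = r, so w_r = 3·5^r - 6^(r - 1).
Then w_{r+1} = 6·w_r - 3·5^r = 6·(3·5^r - 6^(r - 1)) - 3·5^r = 3·5^(r + 1) - 6^r = 3·5^(r+1) - 6^((r+1) - 1),
which is the claimed formula at t = r+1.
Hence, by induction on t, the claim holds for every t ≥ 1.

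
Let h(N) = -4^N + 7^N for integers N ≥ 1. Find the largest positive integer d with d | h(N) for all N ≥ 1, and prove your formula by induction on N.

Computing the first values: h(1) = 3 and h(2) = 33; gcd(3, 33) = 3, so d ≤ 3.
We prove 3 | -4^N + 7^N for all N ≥ 1 by induction on N.
For the base case N = 1: h(1) = 3 = 3·(1), so 3 | h(1).
Inductive step: assume the claim holds for N = i, i.e. 3 | h(i). Then
7^{i+1} − 4^{i+1} = 7·7^i − 4·4^i = 7·(7^i − 4^i) + (3)·4^i. The first term is divisible by 3 by the inductive hypothesis, and the second term (3)·4^i is divisible by 3 since 3 | 3. Hence 3 | h(i+1).
By the principle of mathematical induction, the result holds for all N ≥ 1.
Therefore the largest such d is 3.

d = 3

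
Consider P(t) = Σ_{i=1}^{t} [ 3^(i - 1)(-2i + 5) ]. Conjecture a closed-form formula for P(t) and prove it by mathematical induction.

We claim P(t) = 3^t(-t + 3) - 3 for all t ≥ 1.
For the base case t = 1: P(1) = 3, and the closed form gives 3. They agree.
Inductive step: assume the claim holds for t = i, so P(i) = 3^i(-i + 3) - 3.
Then P(i+1) = P(i) + (3^i(-2i + 3)) = (3^i(-i + 3) - 3) + (3^i(-2i + 3)).
Simplifying, P(i+1) = -3·3^i·i + 6·3^i - 3 = 3^(i+1)(-(i+1) + 3) - 3,
which is the closed form with t = i+1.
Hence, by induction on t, the claim holds for every t ≥ 1.

P(t) = 3^t(-t + 3) - 3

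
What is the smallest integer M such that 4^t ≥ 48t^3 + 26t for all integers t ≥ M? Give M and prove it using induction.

M = 8

At t = 7: 16384 < 16646, so the inequality fails and M ≥ 8. We prove 4^t ≥ 48t^3 + 26t for all t ≥ 8.
For the base case t = 8: 4^t = 65536 and 48t^3 + 26t = 24784, so 65536 ≥ 24784.
For the inductive step, assume it holds for an arbitrary r ≥ 8, so 4^r ≥ 48r^3 + 26r.
Then 4^(r + 1) = 4·(4^r) ≥ 4·(48r^3 + 26r).
Also, for r ≥ 8 we have 4·(48r^3 + 26r) ≥ 48(r+1)^3 + 26(r+1), since 4·(48r^3 + 26r) − (48(r+1)^3 + 26(r+1)) = 144r^3 - 144r^2 - 66r - 74, which is nonnegative for all r ≥ 8.
Combining, 4^(r + 1) ≥ 48(r+1)^3 + 26(r+1).
By the principle of mathematical induction, the result holds for all t ≥ 8.
Hence the smallest such M is 8.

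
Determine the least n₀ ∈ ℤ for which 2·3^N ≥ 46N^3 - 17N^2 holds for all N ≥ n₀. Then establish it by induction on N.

n₀ = 9

At N = 8: 13122 < 22464, so the inequality fails and n₀ ≥ 9. We prove 2·3^N ≥ 46N^3 - 17N^2 for all N ≥ 9.
Base case (N = 9): 2·3^N = 39366 and 46N^3 - 17N^2 = 32157, so 39366 ≥ 32157.
Suppose the result is true for N = j, so 2·3^j ≥ 46j^3 - 17j^2.
Then 2·3^(j + 1) = 3·(2·3^j) ≥ 3·(46j^3 - 17j^2).
Also, for j ≥ 9 we have 3·(46j^3 - 17j^2) ≥ 46(j+1)^3 - 17(j+1)^2, since 3·(46j^3 - 17j^2) − (46(j+1)^3 - 17(j+1)^2) = 92j^3 - 172j^2 - 104j - 29, which is nonnegative for all j ≥ 9.
Combining, 2·3^(j + 1) ≥ 46(j+1)^3 - 17(j+1)^2.
By induction, the statement is established for all N ≥ 9.
Hence the smallest such n₀ is 9.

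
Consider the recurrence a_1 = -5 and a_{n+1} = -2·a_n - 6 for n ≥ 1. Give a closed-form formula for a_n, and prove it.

a_n = -3(-2)^(n - 1) - 2

Computing the first terms: a_1 = -5, a_2 = 4, a_3 = -14. This suggests a_n = -3(-2)^(n - 1) - 2.
Base case (n = 1): the formula gives -5 = -5 = a_1.
Inductive step: suppose the statement holds for some p ≥ 1, so a_p = -3(-2)^(p - 1) - 2.
Then a_{p+1} = -2·a_p - 6 = -2·(-3(-2)^(p - 1) - 2) - 6 = -3(-2)^p - 2 = -3(-2)^((p+1) - 1) - 2,
which is the claimed formula at n = p+1.
By the principle of mathematical induction, the result holds for all n ≥ 1.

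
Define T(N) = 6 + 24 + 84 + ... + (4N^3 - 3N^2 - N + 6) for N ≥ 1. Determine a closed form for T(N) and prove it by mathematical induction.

T(N) = N(N^3 + N^2 - N + 5)

We claim T(N) = N(N^3 + N^2 - N + 5) for all N ≥ 1.
Base step (N = 1): T(1) = 6, and the closed form gives 6. They agree.
For the inductive step, assume it holds for an arbitrary p ≥ 1, so T(p) = p(p^3 + p^2 - p + 5).
Then T(p+1) = T(p) + (4p^3 + 9p^2 + 5p + 6) = (p(p^3 + p^2 - p + 5)) + (4p^3 + 9p^2 + 5p + 6).
Simplifying, T(p+1) = (p + 1)(p^3 + 4p^2 + 4p + 6) = (p+1)((p+1)^3 + (p+1)^2 - (p+1) + 5),
which is the closed form with N = p+1.
By induction, the statement is established for all N ≥ 1.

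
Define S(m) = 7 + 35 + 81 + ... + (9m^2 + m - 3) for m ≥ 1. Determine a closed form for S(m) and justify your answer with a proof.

We claim S(m) = m(3m^2 + 5m - 1) for all m ≥ 1.
Base case (m = 1): S(1) = 7, and the closed form gives 7. They agree.
Inductive step: assume the claim holds for m = p, so S(p) = p(3p^2 + 5p - 1).
Then S(p+1) = S(p) + (p + 9(p + 1)^2 - 2) = (p(3p^2 + 5p - 1)) + (p + 9(p + 1)^2 - 2).
Simplifying, S(p+1) = (p + 1)(3p^2 + 11p + 7) = (p+1)(3(p+1)^2 + 5(p+1) - 1),
which is the closed form with m = p+1.
By the principle of mathematical induction, the result holds for all m ≥ 1.

S(m) = m(3m^2 + 5m - 1)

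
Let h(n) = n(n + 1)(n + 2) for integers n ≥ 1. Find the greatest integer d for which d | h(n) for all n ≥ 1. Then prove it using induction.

Computing the first values: h(1) = 6 and h(2) = 24; gcd(6, 24) = 6, so d ≤ 6.
We prove 6 | n(n + 1)(n + 2) for all n ≥ 1 by induction on n.
For the base case n = 1: h(1) = 6 = 6·(1), so 6 | h(1).
Suppose the result is true for n = i, i.e. 6 | h(i). Then
h(i+1) − h(i) = (i+1)·(i+2)·(i+3) − i·(i+1)·(i+2) = (i+1)·(i+2)·[(i+3) − i] = 3·(i+1)·(i+2). The product of 2 consecutive integers is divisible by (2)! = 2, so h(i+1) − h(i) is divisible by 3·2 = 6. By the inductive hypothesis 6 | h(i), hence 6 | h(i+1).
This completes the induction.
Therefore the largest such d is 6.

d = 6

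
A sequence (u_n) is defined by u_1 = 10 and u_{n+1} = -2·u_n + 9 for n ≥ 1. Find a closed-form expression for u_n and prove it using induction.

Computing the first terms: u_1 = 10, u_2 = -11, u_3 = 31. This suggests u_n = 7(-2)^(n - 1) + 3.
For the base case n = 1: the formula gives 10 = 10 = u_1.
Inductive step: suppose the statement holds for some r ≥ 1, so u_r = 7(-2)^(r - 1) + 3.
Then u_{r+1} = -2·u_r + 9 = -2·(7(-2)^(r - 1) + 3) + 9 = 7(-2)^r + 3 = 7(-2)^((r+1) - 1) + 3,
which is the claimed formula at n = r+1.
By the principle of mathematical induction, the result holds for all n ≥ 1.

u_n = 7(-2)^(n - 1) + 3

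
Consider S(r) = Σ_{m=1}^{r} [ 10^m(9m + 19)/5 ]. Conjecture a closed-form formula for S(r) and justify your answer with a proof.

S(r) = 2·10^r(r + 2) - 4

We claim S(r) = 2·10^r(r + 2) - 4 for all r ≥ 1.
Base case (r = 1): S(1) = 56, and the closed form gives 56. They agree.
Inductive step: assume the claim holds for r = m, so S(m) = 2·10^m(m + 2) - 4.
Then S(m+1) = S(m) + (10^m(18m + 56)) = (2·10^m(m + 2) - 4) + (10^m(18m + 56)).
Simplifying, S(m+1) = 20·10^m·m + 60·10^m - 4 = 2·10^(m+1)((m+1) + 2) - 4,
which is the closed form with r = m+1.
This completes the induction.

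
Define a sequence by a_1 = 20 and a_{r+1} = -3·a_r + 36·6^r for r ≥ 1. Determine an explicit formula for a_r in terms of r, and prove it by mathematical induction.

Computing the first terms: a_1 = 20, a_2 = 156, a_3 = 828. This suggests a_r = -4(-3)^(r - 1) + 4·6^r.
Base case (r = 1): the formula gives 20 = 20 = a_1.
For the inductive step, assume it holds for an arbitrary k ≥ 1, so a_k = -4(-3)^(k - 1) + 4·6^k.
Then a_{k+1} = -3·a_k + 36·6^k = -3·(-4(-3)^(k - 1) + 4·6^k) + 36·6^k = -4(-3)^k + 4·6^(k + 1) = -4(-3)^((k+1) - 1) + 4·6^(k+1),
which is the claimed formula at r = k+1.
By the principle of mathematical induction, the result holds for all r ≥ 1.

a_r = -4(-3)^(r - 1) + 4·6^r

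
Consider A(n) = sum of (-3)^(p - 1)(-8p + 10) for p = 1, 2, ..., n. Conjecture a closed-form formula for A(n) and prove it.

We claim A(n) = 2(-3)^n(n - 1) + 2 for all n ≥ 1.
For the base case n = 1: A(1) = 2, and the closed form gives 2. They agree.
Inductive step: assume the claim holds for n = p, so A(p) = 2(-3)^p(p - 1) + 2.
Then A(p+1) = A(p) + ((-3)^p(-8p + 2)) = (2(-3)^p(p - 1) + 2) + ((-3)^p(-8p + 2)).
Simplifying, A(p+1) = -6(-3)^p·p + 2 = 2(-3)^(p+1)((p+1) - 1) + 2,
which is the closed form with n = p+1.
By the principle of mathematical induction, the result holds for all n ≥ 1.

A(n) = 2(-3)^n(n - 1) + 2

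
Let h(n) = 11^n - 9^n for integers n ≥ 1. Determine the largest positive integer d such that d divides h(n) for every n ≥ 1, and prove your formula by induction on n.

d = 2

Computing the first values: h(1) = 2 and h(2) = 40; gcd(2, 40) = 2, so d ≤ 2.
We prove 2 | 11^n - 9^n for all n ≥ 1 by induction on n.
For the base case n = 1: h(1) = 2 = 2·(1), so 2 | h(1).
For the inductive step, assume it holds for an arbitrary p ≥ 1, i.e. 2 | h(p). Then
11^{p+1} − 9^{p+1} = 11·11^p − 9·9^p = 11·(11^p − 9^p) + (2)·9^p. The first term is divisible by 2 by the inductive hypothesis, and the second term (2)·9^p is divisible by 2 since 2 | 2. Hence 2 | h(p+1).
By the principle of mathematical induction, the result holds for all n ≥ 1.
Therefore the largest such d is 2.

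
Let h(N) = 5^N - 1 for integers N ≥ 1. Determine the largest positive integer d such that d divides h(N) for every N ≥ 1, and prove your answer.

d = 4

Computing the first values: h(1) = 4 and h(2) = 24; gcd(4, 24) = 4, so d ≤ 4.
We prove 4 | 5^N - 1 for all N ≥ 1 by induction on N.
Base case (N = 1): h(1) = 4 = 4·(1), so 4 | h(1).
Suppose the result is true for N = i, i.e. 4 | h(i). Then
5^{i+1} − 1^{i+1} = 5·5^i − 1·1^i = 5·(5^i − 1^i) + (4)·1^i. The first term is divisible by 4 by the inductive hypothesis, and the second term (4)·1^i is divisible by 4 since 4 | 4. Hence 4 | h(i+1).
By induction, the statement is established for all N ≥ 1.
Therefore the largest such d is 4.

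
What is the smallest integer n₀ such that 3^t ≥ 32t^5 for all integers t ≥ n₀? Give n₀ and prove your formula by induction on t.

n₀ = 16

At t = 15: 14348907 < 24300000, so the inequality fails and n₀ ≥ 16. We prove 3^t ≥ 32t^5 for all t ≥ 16.
Base step (t = 16): 3^t = 43046721 and 32t^5 = 33554432, so 43046721 ≥ 33554432.
Suppose the result is true for t = p, so 3^p ≥ 32p^5.
Then 3^(p + 1) = 3·(3^p) ≥ 3·(32p^5).
Also, for p ≥ 16 we have 3·(32p^5) ≥ 32(p+1)^5, since 3 ≥ (1 + 1/p)^5 for all p ≥ 16.
Combining, 3^(p + 1) ≥ 32(p+1)^5.
By the principle of mathematical induction, the result holds for all t ≥ 16.
Hence the smallest such n₀ is 16.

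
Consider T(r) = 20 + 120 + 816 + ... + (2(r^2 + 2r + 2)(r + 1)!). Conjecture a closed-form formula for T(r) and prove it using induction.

We claim T(r) = (2r + 2)(r + 2)! - 4 for all r ≥ 1.
When r = 1: T(1) = 20, and the closed form gives 20. They agree.
For the inductive step, assume it holds for an arbitrary k ≥ 1, so T(k) = (2k + 2)(k + 2)! - 4.
Then T(k+1) = T(k) + (2(k^2 + 4k + 5)(k + 2)!) = ((2k + 2)(k + 2)! - 4) + (2(k^2 + 4k + 5)(k + 2)!).
Simplifying, T(k+1) = (2(k+1) + 2)((k+1) + 2)! - 4,
which is the closed form with r = k+1.
Hence, by induction on r, the claim holds for every r ≥ 1.

T(r) = (2r + 2)(r + 2)! - 4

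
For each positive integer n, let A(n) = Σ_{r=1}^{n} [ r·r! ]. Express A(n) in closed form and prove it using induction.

We claim A(n) = (n + 1)! - 1 for all n ≥ 1.
Base case (n = 1): A(1) = 1, and the closed form gives 1. They agree.
Inductive step: assume the claim holds for n = r, so A(r) = (r + 1)! - 1.
Then A(r+1) = A(r) + ((r + 1)(r + 1)!) = ((r + 1)! - 1) + ((r + 1)(r + 1)!).
Simplifying, A(r+1) = ((r+1) + 1)! - 1,
which is the closed form with n = r+1.
Hence, by induction on n, the claim holds for every n ≥ 1.

A(n) = (n + 1)! - 1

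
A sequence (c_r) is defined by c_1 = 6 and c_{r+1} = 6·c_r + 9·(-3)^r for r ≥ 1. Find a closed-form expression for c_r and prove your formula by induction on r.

Computing the first terms: c_1 = 6, c_2 = 9, c_3 = 135. This suggests c_r = -(-3)^r + 3·6^(r - 1).
When r = 1: the formula gives 6 = 6 = c_1.
Inductive step: assume the claim holds for r = m, so c_m = -(-3)^m + 3·6^(m - 1).
Then c_{m+1} = 6·c_m + 9·(-3)^m = 6·(-(-3)^m + 3·6^(m - 1)) + 9·(-3)^m = -(-3)^(m + 1) + 3·6^m = -(-3)^(m+1) + 3·6^((m+1) - 1),
which is the claimed formula at r = m+1.
This completes the induction.

c_r = -(-3)^r + 3·6^(r - 1)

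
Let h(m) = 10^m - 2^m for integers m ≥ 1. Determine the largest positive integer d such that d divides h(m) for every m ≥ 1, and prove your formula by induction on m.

Computing the first values: h(1) = 8 and h(2) = 96; gcd(8, 96) = 8, so d ≤ 8.
We prove 8 | 10^m - 2^m for all m ≥ 1 by induction on m.
Base step (m = 1): h(1) = 8 = 8·(1), so 8 | h(1).
For the inductive step, assume it holds for an arbitrary j ≥ 1, i.e. 8 | h(j). Then
10^{j+1} − 2^{j+1} = 10·10^j − 2·2^j = 10·(10^j − 2^j) + (8)·2^j. The first term is divisible by 8 by the inductive hypothesis, and the second term (8)·2^j is divisible by 8 since 8 | 8. Hence 8 | h(j+1).
By the principle of mathematical induction, the result holds for all m ≥ 1.
Therefore the largest such d is 8.

d = 8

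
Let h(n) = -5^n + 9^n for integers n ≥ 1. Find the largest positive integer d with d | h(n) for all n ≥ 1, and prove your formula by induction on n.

d = 4

Computing the first values: h(1) = 4 and h(2) = 56; gcd(4, 56) = 4, so d ≤ 4.
We prove 4 | -5^n + 9^n for all n ≥ 1 by induction on n.
Base case (n = 1): h(1) = 4 = 4·(1), so 4 | h(1).
Inductive step: suppose the statement holds for some j ≥ 1, i.e. 4 | h(j). Then
9^{j+1} − 5^{j+1} = 9·9^j − 5·5^j = 9·(9^j − 5^j) + (4)·5^j. The first term is divisible by 4 by the inductive hypothesis, and the second term (4)·5^j is divisible by 4 since 4 | 4. Hence 4 | h(j+1).
Hence, by induction on n, the claim holds for every n ≥ 1.
Therefore the largest such d is 4.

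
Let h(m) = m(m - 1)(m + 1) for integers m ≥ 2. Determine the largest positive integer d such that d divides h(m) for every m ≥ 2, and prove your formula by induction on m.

Computing the first values: h(2) = 6 and h(3) = 24; gcd(6, 24) = 6, so d ≤ 6.
We prove 6 | m(m - 1)(m + 1) for all m ≥ 2 by induction on m.
When m = 2: h(2) = 6 = 6·(1), so 6 | h(2).
Suppose the result is true for m = i, i.e. 6 | h(i). Then
h(i+1) − h(i) = i·(i+1)·(i+2) − (i-1)·i·(i+1) = i·(i+1)·[(i+2) − (i-1)] = 3·i·(i+1). The product of 2 consecutive integers is divisible by (2)! = 2, so h(i+1) − h(i) is divisible by 3·2 = 6. By the inductive hypothesis 6 | h(i), hence 6 | h(i+1).
Hence, by induction on m, the claim holds for every m ≥ 2.
Therefore the largest such d is 6.

d = 6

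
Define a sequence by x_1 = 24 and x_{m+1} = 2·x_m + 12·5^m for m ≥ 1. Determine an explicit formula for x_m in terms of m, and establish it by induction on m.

x_m = 2^(m + 1) + 4·5^m

Computing the first terms: x_1 = 24, x_2 = 108, x_3 = 516. This suggests x_m = 2^(m + 1) + 4·5^m.
For the base case m = 1: the formula gives 24 = 24 = x_1.
Inductive step: assume the claim holds for m = p, so x_p = 2^(p + 1) + 4·5^p.
Then x_{p+1} = 2·x_p + 12·5^p = 2·(2^(p + 1) + 4·5^p) + 12·5^p = 2^(p + 2) + 4·5^(p + 1) = 2^((p+1) + 1) + 4·5^(p+1),
which is the claimed formula at m = p+1.
Hence, by induction on m, the claim holds for every m ≥ 1.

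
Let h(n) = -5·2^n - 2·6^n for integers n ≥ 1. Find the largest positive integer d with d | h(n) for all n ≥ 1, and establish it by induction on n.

d = 2

Computing the first values: h(1) = -22 and h(2) = -92; gcd(-22, -92) = 2, so d ≤ 2.
We prove 2 | -5·2^n - 2·6^n for all n ≥ 1 by induction on n.
Base step (n = 1): h(1) = -22 = 2·(-11), so 2 | h(1).
For the inductive step, assume it holds for an arbitrary p ≥ 1, i.e. 2 | h(p). Then
h(p+1) − 6·h(p) = (-5·2^(p+1) - 2·6^(p+1)) − 6·(-5·2^p - 2·6^p) = (-5)·2^p·(2 − 6) = (20)·2^p. Since 2 | h(p) by the inductive hypothesis, 2 | 6·h(p); and 2 | 20 since 20 = 2·10. Therefore 2 | h(p+1).
Hence, by induction on n, the claim holds for every n ≥ 1.
Therefore the largest such d is 2.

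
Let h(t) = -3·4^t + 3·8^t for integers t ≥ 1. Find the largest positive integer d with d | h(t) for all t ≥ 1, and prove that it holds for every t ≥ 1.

Computing the first values: h(1) = 12 and h(2) = 144; gcd(12, 144) = 12, so d ≤ 12.
We prove 12 | -3·4^t + 3·8^t for all t ≥ 1 by induction on t.
When t = 1: h(1) = 12 = 12·(1), so 12 | h(1).
Inductive step: assume the claim holds for t = i, i.e. 12 | h(i). Then
h(i+1) − 8·h(i) = (-3·4^(i+1) + 3·8^(i+1)) − 8·(-3·4^i + 3·8^i) = (-3)·4^i·(4 − 8) = (12)·4^i. Since 12 | h(i) by the inductive hypothesis, 12 | 8·h(i); and 12 | 12 since 12 = 12·1. Therefore 12 | h(i+1).
By induction, the statement is established for all t ≥ 1.
Therefore the largest such d is 12.

d = 12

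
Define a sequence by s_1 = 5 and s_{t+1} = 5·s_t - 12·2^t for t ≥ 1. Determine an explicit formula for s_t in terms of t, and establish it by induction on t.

Computing the first terms: s_1 = 5, s_2 = 1, s_3 = -43. This suggests s_t = 2^(t + 2) - 3·5^(t - 1).
For the base case t = 1: the formula gives 5 = 5 = s_1.
For the inductive step, assume it holds for an arbitrary p ≥ 1, so s_p = 2^(p + 2) - 3·5^(p - 1).
Then s_{p+1} = 5·s_p - 12·2^p = 5·(2^(p + 2) - 3·5^(p - 1)) - 12·2^p = 2^(p + 3) - 3·5^p = 2^((p+1) + 2) - 3·5^((p+1) - 1),
which is the claimed formula at t = p+1.
This completes the induction.

s_t = 2^(t + 2) - 3·5^(t - 1)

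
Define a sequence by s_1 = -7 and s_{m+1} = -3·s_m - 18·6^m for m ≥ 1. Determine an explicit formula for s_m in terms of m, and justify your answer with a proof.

s_m = 5(-3)^(m - 1) - 2·6^m

Computing the first terms: s_1 = -7, s_2 = -87, s_3 = -387. This suggests s_m = 5(-3)^(m - 1) - 2·6^m.
Base step (m = 1): the formula gives -7 = -7 = s_1.
Inductive step: suppose the statement holds for some i ≥ 1, so s_i = 5(-3)^(i - 1) - 2·6^i.
Then s_{i+1} = -3·s_i - 18·6^i = -3·(5(-3)^(i - 1) - 2·6^i) - 18·6^i = 5(-3)^i - 2·6^(i + 1) = 5(-3)^((i+1) - 1) - 2·6^(i+1),
which is the claimed formula at m = i+1.
This completes the induction.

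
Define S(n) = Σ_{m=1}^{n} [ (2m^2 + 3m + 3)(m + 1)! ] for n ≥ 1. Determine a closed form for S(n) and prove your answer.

S(n) = (2n + 1)(n + 2)! - 2

We claim S(n) = (2n + 1)(n + 2)! - 2 for all n ≥ 1.
Base step (n = 1): S(1) = 16, and the closed form gives 16. They agree.
Inductive step: suppose the statement holds for some m ≥ 1, so S(m) = (2m + 1)(m + 2)! - 2.
Then S(m+1) = S(m) + ((2m^2 + 7m + 8)(m + 2)!) = ((2m + 1)(m + 2)! - 2) + ((2m^2 + 7m + 8)(m + 2)!).
Simplifying, S(m+1) = (2(m+1) + 1)((m+1) + 2)! - 2,
which is the closed form with n = m+1.
Hence, by induction on n, the claim holds for every n ≥ 1.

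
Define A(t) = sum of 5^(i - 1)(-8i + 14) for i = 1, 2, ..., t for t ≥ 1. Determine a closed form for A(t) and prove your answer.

A(t) = 2·5^t(-t + 2) - 4

We claim A(t) = 2·5^t(-t + 2) - 4 for all t ≥ 1.
Base case (t = 1): A(1) = 6, and the closed form gives 6. They agree.
Inductive step: suppose the statement holds for some i ≥ 1, so A(i) = 2·5^i(-i + 2) - 4.
Then A(i+1) = A(i) + (5^i(-8i + 6)) = (2·5^i(-i + 2) - 4) + (5^i(-8i + 6)).
Simplifying, A(i+1) = -10·5^i·i + 10·5^i - 4 = 2·5^(i+1)(-(i+1) + 2) - 4,
which is the closed form with t = i+1.
Hence, by induction on t, the claim holds for every t ≥ 1.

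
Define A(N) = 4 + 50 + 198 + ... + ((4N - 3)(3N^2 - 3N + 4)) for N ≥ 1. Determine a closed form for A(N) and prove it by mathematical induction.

We claim A(N) = N(3N^3 - N^2 + 5N - 3) for all N ≥ 1.
When N = 1: A(1) = 4, and the closed form gives 4. They agree.
For the inductive step, assume it holds for an arbitrary i ≥ 1, so A(i) = i(3i^3 - i^2 + 5i - 3).
Then A(i+1) = A(i) + (12i^3 + 15i^2 + 19i + 4) = (i(3i^3 - i^2 + 5i - 3)) + (12i^3 + 15i^2 + 19i + 4).
Simplifying, A(i+1) = (i + 1)(3i^3 + 8i^2 + 12i + 4) = (i+1)(3(i+1)^3 - (i+1)^2 + 5(i+1) - 3),
which is the closed form with N = i+1.
By induction, the statement is established for all N ≥ 1.

A(N) = N(3N^3 - N^2 + 5N - 3)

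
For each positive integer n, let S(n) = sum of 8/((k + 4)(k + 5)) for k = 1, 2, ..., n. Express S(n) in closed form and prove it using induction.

S(n) = 8n/(5(n + 5))

We claim S(n) = 8n/(5(n + 5)) for all n ≥ 1.
For the base case n = 1: S(1) = 4/15, and the closed form gives 4/15. They agree.
Inductive step: assume the claim holds for n = k, so S(k) = 8k/(5(k + 5)).
Then S(k+1) = S(k) + (8/((k + 5)(k + 6))) = (8k/(5(k + 5))) + (8/((k + 5)(k + 6))).
Simplifying, S(k+1) = 8(k + 1)/(5(k + 6)) = 8(k+1)/(5((k+1) + 5)),
which is the closed form with n = k+1.
By the principle of mathematical induction, the result holds for all n ≥ 1.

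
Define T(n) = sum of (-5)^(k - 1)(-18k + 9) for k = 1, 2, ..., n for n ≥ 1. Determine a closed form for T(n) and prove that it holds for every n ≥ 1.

T(n) = (-5)^n(3n - 1) + 1

We claim T(n) = (-5)^n(3n - 1) + 1 for all n ≥ 1.
Base case (n = 1): T(1) = -9, and the closed form gives -9. They agree.
Inductive step: suppose the statement holds for some k ≥ 1, so T(k) = (-5)^k(3k - 1) + 1.
Then T(k+1) = T(k) + ((-5)^k(-18k - 9)) = ((-5)^k(3k - 1) + 1) + ((-5)^k(-18k - 9)).
Simplifying, T(k+1) = -15(-5)^k·k - 10(-5)^k + 1 = (-5)^(k+1)(3(k+1) - 1) + 1,
which is the closed form with n = k+1.
By induction, the statement is established for all n ≥ 1.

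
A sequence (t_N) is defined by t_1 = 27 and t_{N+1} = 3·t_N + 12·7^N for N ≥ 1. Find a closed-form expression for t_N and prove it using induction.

Computing the first terms: t_1 = 27, t_2 = 165, t_3 = 1083. This suggests t_N = 2·3^N + 3·7^N.
Base case (N = 1): the formula gives 27 = 27 = t_1.
Inductive step: assume the claim holds for N = j, so t_j = 2·3^j + 3·7^j.
Then t_{j+1} = 3·t_j + 12·7^j = 3·(2·3^j + 3·7^j) + 12·7^j = 2·3^(j + 1) + 3·7^(j + 1),
which is the claimed formula at N = j+1.
Hence, by induction on N, the claim holds for every N ≥ 1.

t_N = 2·3^N + 3·7^N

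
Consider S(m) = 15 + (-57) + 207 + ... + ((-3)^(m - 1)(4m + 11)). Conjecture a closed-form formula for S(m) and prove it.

We claim S(m) = -(-3)^m(m + 3) + 3 for all m ≥ 1.
For the base case m = 1: S(1) = 15, and the closed form gives 15. They agree.
Inductive step: assume the claim holds for m = p, so S(p) = -(-3)^p(p + 3) + 3.
Then S(p+1) = S(p) + ((-3)^p(4p + 15)) = (-(-3)^p(p + 3) + 3) + ((-3)^p(4p + 15)).
Simplifying, S(p+1) = 3(-3)^p·p + 12(-3)^p + 3 = -(-3)^(p+1)((p+1) + 3) + 3,
which is the closed form with m = p+1.
This completes the induction.

S(m) = -(-3)^m(m + 3) + 3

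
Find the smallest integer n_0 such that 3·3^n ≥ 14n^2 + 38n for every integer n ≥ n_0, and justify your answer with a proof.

n_0 = 5

At n = 4: 243 < 376, so the inequality fails and n_0 ≥ 5. We prove 3·3^n ≥ 14n^2 + 38n for all n ≥ 5.
Base step (n = 5): 3·3^n = 729 and 14n^2 + 38n = 540, so 729 ≥ 540.
Inductive step: assume the claim holds for n = i, so 3·3^i ≥ 14i^2 + 38i.
Then 3·3^(i + 1) = 3·(3·3^i) ≥ 3·(14i^2 + 38i).
Also, for i ≥ 5 we have 3·(14i^2 + 38i) ≥ 14(i+1)^2 + 38(i+1), since 3·(14i^2 + 38i) − (14(i+1)^2 + 38(i+1)) = 28i^2 + 48i - 52, which is nonnegative for all i ≥ 5.
Combining, 3·3^(i + 1) ≥ 14(i+1)^2 + 38(i+1).
This completes the induction.
Hence the smallest such n_0 is 5.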